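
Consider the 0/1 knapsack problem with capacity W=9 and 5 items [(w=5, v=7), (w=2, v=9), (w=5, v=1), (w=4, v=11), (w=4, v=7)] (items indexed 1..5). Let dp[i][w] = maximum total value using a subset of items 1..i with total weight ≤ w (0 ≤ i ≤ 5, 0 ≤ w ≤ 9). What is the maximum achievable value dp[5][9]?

i\w   0   1   2   3   4   5   6   7   8   9
  0   0   0   0   0   0   0   0   0   0   0
  1   0   0   0   0   0   7   7   7   7   7
  2   0   0   9   9   9   9   9  16  16  16
  3   0   0   9   9   9   9   9  16  16  16
  4   0   0   9   9  11  11  20  20  20  20
  5   0   0   9   9  11  11  20  20  20  20

20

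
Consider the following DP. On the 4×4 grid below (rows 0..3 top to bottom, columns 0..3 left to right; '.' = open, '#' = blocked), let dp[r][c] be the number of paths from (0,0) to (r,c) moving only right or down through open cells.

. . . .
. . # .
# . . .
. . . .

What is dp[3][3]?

r\c   0   1   2   3
  0   1   1   1   1
  1   1   2   0   1
  2   0   2   2   3
  3   0   2   4   7

7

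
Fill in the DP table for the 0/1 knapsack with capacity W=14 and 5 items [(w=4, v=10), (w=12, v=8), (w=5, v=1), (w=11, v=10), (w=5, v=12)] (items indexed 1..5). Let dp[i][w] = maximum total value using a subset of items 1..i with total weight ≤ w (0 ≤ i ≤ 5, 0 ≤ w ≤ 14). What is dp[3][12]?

i\w   0   1   2   3   4   5   6   7   8   9  10  11  12  13  14
  0   0   0   0   0   0   0   0   0   0   0   0   0   0   0   0
  1   0   0   0   0  10  10  10  10  10  10  10  10  10  10  10
  2   0   0   0   0  10  10  10  10  10  10  10  10  10  10  10
  3   0   0   0   0  10  10  10  10  10  11  11  11  11  11  11
  4   0   0   0   0  10  10  10  10  10  11  11  11  11  11  11
  5   0   0   0   0  10  12  12  12  12  22  22  22  22  22  23

11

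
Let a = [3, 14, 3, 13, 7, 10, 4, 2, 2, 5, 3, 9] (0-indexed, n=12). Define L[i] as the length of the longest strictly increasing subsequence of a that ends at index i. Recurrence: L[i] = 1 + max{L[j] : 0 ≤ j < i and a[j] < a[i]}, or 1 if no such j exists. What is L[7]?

1

   i    0    1    2    3    4    5    6    7    8    9   10   11
a[i]    3   14    3   13    7   10    4    2    2    5    3    9
L[i]    1    2    1    2    2    3    2    1    1    3    2    4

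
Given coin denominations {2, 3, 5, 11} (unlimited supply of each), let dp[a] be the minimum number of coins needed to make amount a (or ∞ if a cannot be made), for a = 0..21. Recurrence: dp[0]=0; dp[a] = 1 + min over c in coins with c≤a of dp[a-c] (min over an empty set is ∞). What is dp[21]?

3

 a  0  1  2  3  4  5  6  7  8  9 10 11 12 13 14 15 16 17 18 19 20 21
dp  0  -  1  1  2  1  2  2  2  3  2  1  3  2  2  3  2  3  3  3  4  3
(- denotes ∞ / unreachable)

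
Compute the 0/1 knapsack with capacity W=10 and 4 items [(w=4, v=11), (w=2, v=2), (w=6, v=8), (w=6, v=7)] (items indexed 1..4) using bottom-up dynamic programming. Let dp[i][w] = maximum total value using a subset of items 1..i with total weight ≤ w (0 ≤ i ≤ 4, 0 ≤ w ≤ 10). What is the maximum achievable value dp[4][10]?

i\w   0   1   2   3   4   5   6   7   8   9  10
  0   0   0   0   0   0   0   0   0   0   0   0
  1   0   0   0   0  11  11  11  11  11  11  11
  2   0   0   2   2  11  11  13  13  13  13  13
  3   0   0   2   2  11  11  13  13  13  13  19
  4   0   0   2   2  11  11  13  13  13  13  19

19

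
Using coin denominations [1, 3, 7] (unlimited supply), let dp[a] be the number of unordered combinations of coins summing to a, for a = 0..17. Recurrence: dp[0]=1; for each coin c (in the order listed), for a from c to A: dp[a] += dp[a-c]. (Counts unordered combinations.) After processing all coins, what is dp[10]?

6

after  coin     0     1     2     3     4     5     6     7     8     9    10    11    12    13    14    15    16    17
          1     1     1     1     1     1     1     1     1     1     1     1     1     1     1     1     1     1     1
          3     1     1     1     2     2     2     3     3     3     4     4     4     5     5     5     6     6     6
          7     1     1     1     2     2     2     3     4     4     5     6     6     7     8     9    10    11    12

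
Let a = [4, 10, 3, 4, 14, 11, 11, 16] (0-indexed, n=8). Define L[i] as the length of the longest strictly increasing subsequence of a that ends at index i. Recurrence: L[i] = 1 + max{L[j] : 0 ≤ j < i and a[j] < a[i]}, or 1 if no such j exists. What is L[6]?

   i    0    1    2    3    4    5    6    7
a[i]    4   10    3    4   14   11   11   16
L[i]    1    2    1    2    3    3    3    4

3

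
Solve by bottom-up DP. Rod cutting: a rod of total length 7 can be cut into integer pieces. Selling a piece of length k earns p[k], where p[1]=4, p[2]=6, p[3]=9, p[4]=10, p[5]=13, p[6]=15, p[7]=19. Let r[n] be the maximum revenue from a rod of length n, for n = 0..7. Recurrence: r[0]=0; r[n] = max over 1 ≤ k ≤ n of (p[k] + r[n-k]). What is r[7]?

28

   n    0    1    2    3    4    5    6    7
r[n]    0    4    8   12   16   20   24   28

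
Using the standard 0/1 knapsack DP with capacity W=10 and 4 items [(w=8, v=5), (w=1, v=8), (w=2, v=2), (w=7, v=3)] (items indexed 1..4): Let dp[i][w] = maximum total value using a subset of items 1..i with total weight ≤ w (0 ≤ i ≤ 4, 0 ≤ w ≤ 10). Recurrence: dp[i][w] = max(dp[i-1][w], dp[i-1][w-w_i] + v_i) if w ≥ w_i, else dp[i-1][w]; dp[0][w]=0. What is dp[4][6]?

i\w   0   1   2   3   4   5   6   7   8   9  10
  0   0   0   0   0   0   0   0   0   0   0   0
  1   0   0   0   0   0   0   0   0   5   5   5
  2   0   8   8   8   8   8   8   8   8  13  13
  3   0   8   8  10  10  10  10  10  10  13  13
  4   0   8   8  10  10  10  10  10  11  13  13

10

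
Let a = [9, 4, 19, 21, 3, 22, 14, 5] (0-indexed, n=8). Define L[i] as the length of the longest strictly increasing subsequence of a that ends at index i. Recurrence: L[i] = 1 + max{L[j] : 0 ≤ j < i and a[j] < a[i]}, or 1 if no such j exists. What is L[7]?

2

   i    0    1    2    3    4    5    6    7
a[i]    9    4   19   21    3   22   14    5
L[i]    1    1    2    3    1    4    2    2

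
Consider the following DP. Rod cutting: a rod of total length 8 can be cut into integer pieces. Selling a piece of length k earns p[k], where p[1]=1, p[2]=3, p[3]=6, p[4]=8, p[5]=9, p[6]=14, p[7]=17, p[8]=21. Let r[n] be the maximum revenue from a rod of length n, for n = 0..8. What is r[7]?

   n    0    1    2    3    4    5    6    7    8
r[n]    0    1    3    6    8    9   14   17   21

17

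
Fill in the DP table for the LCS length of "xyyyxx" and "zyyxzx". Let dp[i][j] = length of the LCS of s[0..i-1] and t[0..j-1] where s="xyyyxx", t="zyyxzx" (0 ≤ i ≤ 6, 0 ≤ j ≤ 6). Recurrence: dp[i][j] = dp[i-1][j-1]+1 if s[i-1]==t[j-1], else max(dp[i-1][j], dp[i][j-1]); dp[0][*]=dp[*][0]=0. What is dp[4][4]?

2

   ''  z  y  y  x  z  x
''  0  0  0  0  0  0  0
 x  0  0  0  0  1  1  1
 y  0  0  1  1  1  1  1
 y  0  0  1  2  2  2  2
 y  0  0  1  2  2  2  2
 x  0  0  1  2  3  3  3
 x  0  0  1  2  3  3  4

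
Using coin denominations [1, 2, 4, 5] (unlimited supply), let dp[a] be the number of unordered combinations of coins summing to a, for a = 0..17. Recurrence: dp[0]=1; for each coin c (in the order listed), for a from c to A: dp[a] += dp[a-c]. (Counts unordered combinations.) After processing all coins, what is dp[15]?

after  coin     0     1     2     3     4     5     6     7     8     9    10    11    12    13    14    15    16    17
          1     1     1     1     1     1     1     1     1     1     1     1     1     1     1     1     1     1     1
          2     1     1     2     2     3     3     4     4     5     5     6     6     7     7     8     8     9     9
          4     1     1     2     2     4     4     6     6     9     9    12    12    16    16    20    20    25    25
          5     1     1     2     2     4     5     7     8    11    13    17    19    24    27    33    37    44    49

37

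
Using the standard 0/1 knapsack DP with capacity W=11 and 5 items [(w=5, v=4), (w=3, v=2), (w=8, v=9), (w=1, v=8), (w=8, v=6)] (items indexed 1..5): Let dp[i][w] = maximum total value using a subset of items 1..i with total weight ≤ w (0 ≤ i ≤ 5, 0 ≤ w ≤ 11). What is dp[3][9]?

i\w   0   1   2   3   4   5   6   7   8   9  10  11
  0   0   0   0   0   0   0   0   0   0   0   0   0
  1   0   0   0   0   0   4   4   4   4   4   4   4
  2   0   0   0   2   2   4   4   4   6   6   6   6
  3   0   0   0   2   2   4   4   4   9   9   9  11
  4   0   8   8   8  10  10  12  12  12  17  17  17
  5   0   8   8   8  10  10  12  12  12  17  17  17

9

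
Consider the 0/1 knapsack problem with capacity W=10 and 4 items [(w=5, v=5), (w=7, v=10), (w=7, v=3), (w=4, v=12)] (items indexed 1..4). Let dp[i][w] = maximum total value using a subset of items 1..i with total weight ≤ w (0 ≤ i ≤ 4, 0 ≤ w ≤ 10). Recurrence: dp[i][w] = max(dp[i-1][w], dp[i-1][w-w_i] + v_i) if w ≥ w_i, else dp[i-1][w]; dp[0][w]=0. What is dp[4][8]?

12

i\w   0   1   2   3   4   5   6   7   8   9  10
  0   0   0   0   0   0   0   0   0   0   0   0
  1   0   0   0   0   0   5   5   5   5   5   5
  2   0   0   0   0   0   5   5  10  10  10  10
  3   0   0   0   0   0   5   5  10  10  10  10
  4   0   0   0   0  12  12  12  12  12  17  17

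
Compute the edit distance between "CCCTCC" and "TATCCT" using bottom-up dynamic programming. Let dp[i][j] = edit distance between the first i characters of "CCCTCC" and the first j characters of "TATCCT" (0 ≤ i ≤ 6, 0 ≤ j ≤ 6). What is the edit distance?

4

   ''  T  A  T  C  C  T
''  0  1  2  3  4  5  6
 C  1  1  2  3  3  4  5
 C  2  2  2  3  3  3  4
 C  3  3  3  3  3  3  4
 T  4  3  4  3  4  4  3
 C  5  4  4  4  3  4  4
 C  6  5  5  5  4  3  4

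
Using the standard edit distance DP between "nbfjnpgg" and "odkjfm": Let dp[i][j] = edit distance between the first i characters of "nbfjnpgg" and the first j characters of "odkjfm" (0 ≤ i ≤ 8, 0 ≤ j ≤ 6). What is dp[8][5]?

7

   ''  o  d  k  j  f  m
''  0  1  2  3  4  5  6
 n  1  1  2  3  4  5  6
 b  2  2  2  3  4  5  6
 f  3  3  3  3  4  4  5
 j  4  4  4  4  3  4  5
 n  5  5  5  5  4  4  5
 p  6  6  6  6  5  5  5
 g  7  7  7  7  6  6  6
 g  8  8  8  8  7  7  7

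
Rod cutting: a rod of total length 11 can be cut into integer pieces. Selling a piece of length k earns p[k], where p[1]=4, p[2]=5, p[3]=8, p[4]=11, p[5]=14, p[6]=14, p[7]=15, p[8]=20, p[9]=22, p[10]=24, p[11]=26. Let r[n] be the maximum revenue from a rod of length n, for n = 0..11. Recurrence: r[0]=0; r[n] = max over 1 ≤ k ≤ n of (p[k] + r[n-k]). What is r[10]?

40

   n    0    1    2    3    4    5    6    7    8    9   10   11
r[n]    0    4    8   12   16   20   24   28   32   36   40   44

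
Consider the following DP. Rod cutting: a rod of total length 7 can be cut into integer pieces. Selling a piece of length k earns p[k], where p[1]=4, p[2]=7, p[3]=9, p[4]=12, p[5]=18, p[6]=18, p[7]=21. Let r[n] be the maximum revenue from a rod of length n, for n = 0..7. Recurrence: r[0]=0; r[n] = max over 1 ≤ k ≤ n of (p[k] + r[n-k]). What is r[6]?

24

   n    0    1    2    3    4    5    6    7
r[n]    0    4    8   12   16   20   24   28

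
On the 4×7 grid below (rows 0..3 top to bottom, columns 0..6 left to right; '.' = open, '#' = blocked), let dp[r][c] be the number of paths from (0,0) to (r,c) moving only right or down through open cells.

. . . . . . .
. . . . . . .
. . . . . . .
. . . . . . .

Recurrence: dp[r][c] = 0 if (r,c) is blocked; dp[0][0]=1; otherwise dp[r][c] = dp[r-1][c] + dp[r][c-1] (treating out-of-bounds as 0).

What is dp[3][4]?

r\c   0   1   2   3   4   5   6
  0   1   1   1   1   1   1   1
  1   1   2   3   4   5   6   7
  2   1   3   6  10  15  21  28
  3   1   4  10  20  35  56  84

35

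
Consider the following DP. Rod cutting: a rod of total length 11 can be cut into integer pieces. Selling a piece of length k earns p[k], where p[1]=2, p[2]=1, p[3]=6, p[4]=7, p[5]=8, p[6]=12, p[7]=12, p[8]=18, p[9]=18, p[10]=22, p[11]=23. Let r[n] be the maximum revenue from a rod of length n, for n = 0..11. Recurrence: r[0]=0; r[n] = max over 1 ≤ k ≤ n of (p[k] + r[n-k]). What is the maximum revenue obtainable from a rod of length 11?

24

   n    0    1    2    3    4    5    6    7    8    9   10   11
r[n]    0    2    4    6    8   10   12   14   18   20   22   24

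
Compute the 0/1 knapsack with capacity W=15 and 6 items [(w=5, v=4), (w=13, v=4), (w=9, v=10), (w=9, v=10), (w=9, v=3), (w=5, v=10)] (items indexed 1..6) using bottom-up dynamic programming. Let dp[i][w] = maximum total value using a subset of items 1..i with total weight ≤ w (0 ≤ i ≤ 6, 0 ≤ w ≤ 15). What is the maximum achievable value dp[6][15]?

i\w   0   1   2   3   4   5   6   7   8   9  10  11  12  13  14  15
  0   0   0   0   0   0   0   0   0   0   0   0   0   0   0   0   0
  1   0   0   0   0   0   4   4   4   4   4   4   4   4   4   4   4
  2   0   0   0   0   0   4   4   4   4   4   4   4   4   4   4   4
  3   0   0   0   0   0   4   4   4   4  10  10  10  10  10  14  14
  4   0   0   0   0   0   4   4   4   4  10  10  10  10  10  14  14
  5   0   0   0   0   0   4   4   4   4  10  10  10  10  10  14  14
  6   0   0   0   0   0  10  10  10  10  10  14  14  14  14  20  20

20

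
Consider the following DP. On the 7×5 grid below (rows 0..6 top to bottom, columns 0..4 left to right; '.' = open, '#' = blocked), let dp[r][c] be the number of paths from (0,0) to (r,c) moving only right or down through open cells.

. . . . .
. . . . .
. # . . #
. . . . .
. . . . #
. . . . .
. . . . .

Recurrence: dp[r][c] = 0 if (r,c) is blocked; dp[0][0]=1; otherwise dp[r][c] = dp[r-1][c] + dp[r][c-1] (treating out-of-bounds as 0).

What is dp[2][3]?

7

r\c   0   1   2   3   4
  0   1   1   1   1   1
  1   1   2   3   4   5
  2   1   0   3   7   0
  3   1   1   4  11  11
  4   1   2   6  17   0
  5   1   3   9  26  26
  6   1   4  13  39  65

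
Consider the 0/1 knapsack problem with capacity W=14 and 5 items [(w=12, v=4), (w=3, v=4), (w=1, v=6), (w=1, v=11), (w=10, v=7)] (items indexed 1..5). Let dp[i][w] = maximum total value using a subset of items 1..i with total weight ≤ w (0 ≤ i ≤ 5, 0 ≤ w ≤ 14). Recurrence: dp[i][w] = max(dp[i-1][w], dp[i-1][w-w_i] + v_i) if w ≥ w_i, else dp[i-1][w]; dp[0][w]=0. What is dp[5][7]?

21

i\w   0   1   2   3   4   5   6   7   8   9  10  11  12  13  14
  0   0   0   0   0   0   0   0   0   0   0   0   0   0   0   0
  1   0   0   0   0   0   0   0   0   0   0   0   0   4   4   4
  2   0   0   0   4   4   4   4   4   4   4   4   4   4   4   4
  3   0   6   6   6  10  10  10  10  10  10  10  10  10  10  10
  4   0  11  17  17  17  21  21  21  21  21  21  21  21  21  21
  5   0  11  17  17  17  21  21  21  21  21  21  21  24  24  24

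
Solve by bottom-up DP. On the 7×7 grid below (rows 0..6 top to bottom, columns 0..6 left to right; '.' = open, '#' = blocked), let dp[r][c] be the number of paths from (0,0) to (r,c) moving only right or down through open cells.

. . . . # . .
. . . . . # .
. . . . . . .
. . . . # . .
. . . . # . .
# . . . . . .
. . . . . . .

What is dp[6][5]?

204

r\c   0   1   2   3   4   5   6
  0   1   1   1   1   0   0   0
  1   1   2   3   4   4   0   0
  2   1   3   6  10  14  14  14
  3   1   4  10  20   0  14  28
  4   1   5  15  35   0  14  42
  5   0   5  20  55  55  69 111
  6   0   5  25  80 135 204 315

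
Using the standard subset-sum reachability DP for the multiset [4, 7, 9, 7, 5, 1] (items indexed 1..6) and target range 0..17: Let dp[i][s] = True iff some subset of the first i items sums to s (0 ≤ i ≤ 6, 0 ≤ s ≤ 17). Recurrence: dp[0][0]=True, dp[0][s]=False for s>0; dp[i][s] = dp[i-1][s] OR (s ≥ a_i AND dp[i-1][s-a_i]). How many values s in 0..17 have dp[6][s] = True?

16

i\s   0   1   2   3   4   5   6   7   8   9  10  11  12  13  14  15  16  17
  0   T   F   F   F   F   F   F   F   F   F   F   F   F   F   F   F   F   F
  1   T   F   F   F   T   F   F   F   F   F   F   F   F   F   F   F   F   F
  2   T   F   F   F   T   F   F   T   F   F   F   T   F   F   F   F   F   F
  3   T   F   F   F   T   F   F   T   F   T   F   T   F   T   F   F   T   F
  4   T   F   F   F   T   F   F   T   F   T   F   T   F   T   T   F   T   F
  5   T   F   F   F   T   T   F   T   F   T   F   T   T   T   T   F   T   F
  6   T   T   F   F   T   T   T   T   T   T   T   T   T   T   T   T   T   T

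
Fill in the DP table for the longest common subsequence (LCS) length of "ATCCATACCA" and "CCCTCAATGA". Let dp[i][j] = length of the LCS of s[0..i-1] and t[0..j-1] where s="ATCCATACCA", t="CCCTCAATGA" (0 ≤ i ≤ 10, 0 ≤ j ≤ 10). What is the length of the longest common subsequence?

5

   ''  C  C  C  T  C  A  A  T  G  A
''  0  0  0  0  0  0  0  0  0  0  0
 A  0  0  0  0  0  0  1  1  1  1  1
 T  0  0  0  0  1  1  1  1  2  2  2
 C  0  1  1  1  1  2  2  2  2  2  2
 C  0  1  2  2  2  2  2  2  2  2  2
 A  0  1  2  2  2  2  3  3  3  3  3
 T  0  1  2  2  3  3  3  3  4  4  4
 A  0  1  2  2  3  3  4  4  4  4  5
 C  0  1  2  3  3  4  4  4  4  4  5
 C  0  1  2  3  3  4  4  4  4  4  5
 A  0  1  2  3  3  4  5  5  5  5  5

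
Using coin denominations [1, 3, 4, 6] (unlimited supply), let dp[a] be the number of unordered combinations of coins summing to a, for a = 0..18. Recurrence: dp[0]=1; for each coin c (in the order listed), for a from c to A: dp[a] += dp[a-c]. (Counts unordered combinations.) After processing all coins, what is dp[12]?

after  coin     0     1     2     3     4     5     6     7     8     9    10    11    12    13    14    15    16    17    18
          1     1     1     1     1     1     1     1     1     1     1     1     1     1     1     1     1     1     1     1
          3     1     1     1     2     2     2     3     3     3     4     4     4     5     5     5     6     6     6     7
          4     1     1     1     2     3     3     4     5     6     7     8     9    11    12    13    15    17    18    20
          6     1     1     1     2     3     3     5     6     7     9    11    12    16    18    20    24    28    30    36

16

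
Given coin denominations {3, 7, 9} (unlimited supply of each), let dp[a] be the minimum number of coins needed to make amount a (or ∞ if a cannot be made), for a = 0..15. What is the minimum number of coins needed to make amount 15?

3

 a  0  1  2  3  4  5  6  7  8  9 10 11 12 13 14 15
dp  0  -  -  1  -  -  2  1  -  1  2  -  2  3  2  3
(- denotes ∞ / unreachable)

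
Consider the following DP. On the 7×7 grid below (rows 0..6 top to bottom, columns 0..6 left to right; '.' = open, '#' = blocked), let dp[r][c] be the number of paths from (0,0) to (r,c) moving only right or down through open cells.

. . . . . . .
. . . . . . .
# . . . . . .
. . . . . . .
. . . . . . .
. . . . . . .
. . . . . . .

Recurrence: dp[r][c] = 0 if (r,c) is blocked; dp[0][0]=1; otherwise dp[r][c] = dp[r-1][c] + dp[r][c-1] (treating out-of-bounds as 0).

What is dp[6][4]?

140

r\c   0   1   2   3   4   5   6
  0   1   1   1   1   1   1   1
  1   1   2   3   4   5   6   7
  2   0   2   5   9  14  20  27
  3   0   2   7  16  30  50  77
  4   0   2   9  25  55 105 182
  5   0   2  11  36  91 196 378
  6   0   2  13  49 140 336 714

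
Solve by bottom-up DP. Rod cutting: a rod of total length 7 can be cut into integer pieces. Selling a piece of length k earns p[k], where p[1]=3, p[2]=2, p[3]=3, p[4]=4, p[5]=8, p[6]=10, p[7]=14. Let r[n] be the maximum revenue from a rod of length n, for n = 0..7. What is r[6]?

18

   n    0    1    2    3    4    5    6    7
r[n]    0    3    6    9   12   15   18   21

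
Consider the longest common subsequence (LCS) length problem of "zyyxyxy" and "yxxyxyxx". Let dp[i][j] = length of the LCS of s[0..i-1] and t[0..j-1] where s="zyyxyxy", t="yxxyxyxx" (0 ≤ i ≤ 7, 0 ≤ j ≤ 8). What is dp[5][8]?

4

   ''  y  x  x  y  x  y  x  x
''  0  0  0  0  0  0  0  0  0
 z  0  0  0  0  0  0  0  0  0
 y  0  1  1  1  1  1  1  1  1
 y  0  1  1  1  2  2  2  2  2
 x  0  1  2  2  2  3  3  3  3
 y  0  1  2  2  3  3  4  4  4
 x  0  1  2  3  3  4  4  5  5
 y  0  1  2  3  4  4  5  5  5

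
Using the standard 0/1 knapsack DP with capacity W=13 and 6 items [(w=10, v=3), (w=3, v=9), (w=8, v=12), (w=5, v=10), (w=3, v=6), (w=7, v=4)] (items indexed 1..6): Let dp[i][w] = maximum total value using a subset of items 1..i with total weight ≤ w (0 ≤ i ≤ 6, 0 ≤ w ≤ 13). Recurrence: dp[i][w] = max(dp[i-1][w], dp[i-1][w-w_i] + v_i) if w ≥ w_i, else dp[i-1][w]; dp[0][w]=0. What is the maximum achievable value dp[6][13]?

i\w   0   1   2   3   4   5   6   7   8   9  10  11  12  13
  0   0   0   0   0   0   0   0   0   0   0   0   0   0   0
  1   0   0   0   0   0   0   0   0   0   0   3   3   3   3
  2   0   0   0   9   9   9   9   9   9   9   9   9   9  12
  3   0   0   0   9   9   9   9   9  12  12  12  21  21  21
  4   0   0   0   9   9  10  10  10  19  19  19  21  21  22
  5   0   0   0   9   9  10  15  15  19  19  19  25  25  25
  6   0   0   0   9   9  10  15  15  19  19  19  25  25  25

25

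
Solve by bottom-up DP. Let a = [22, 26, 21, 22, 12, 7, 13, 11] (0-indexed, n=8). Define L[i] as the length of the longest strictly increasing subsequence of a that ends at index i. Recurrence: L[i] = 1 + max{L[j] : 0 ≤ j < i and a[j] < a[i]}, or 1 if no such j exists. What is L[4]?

   i    0    1    2    3    4    5    6    7
a[i]   22   26   21   22   12    7   13   11
L[i]    1    2    1    2    1    1    2    2

1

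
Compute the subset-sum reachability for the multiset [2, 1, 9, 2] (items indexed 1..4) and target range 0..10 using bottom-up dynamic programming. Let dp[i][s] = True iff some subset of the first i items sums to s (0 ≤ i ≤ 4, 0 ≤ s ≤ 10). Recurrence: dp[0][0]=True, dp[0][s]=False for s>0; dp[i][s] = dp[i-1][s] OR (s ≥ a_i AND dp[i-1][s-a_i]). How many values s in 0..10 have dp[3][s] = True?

i\s   0   1   2   3   4   5   6   7   8   9  10
  0   T   F   F   F   F   F   F   F   F   F   F
  1   T   F   T   F   F   F   F   F   F   F   F
  2   T   T   T   T   F   F   F   F   F   F   F
  3   T   T   T   T   F   F   F   F   F   T   T
  4   T   T   T   T   T   T   F   F   F   T   T

6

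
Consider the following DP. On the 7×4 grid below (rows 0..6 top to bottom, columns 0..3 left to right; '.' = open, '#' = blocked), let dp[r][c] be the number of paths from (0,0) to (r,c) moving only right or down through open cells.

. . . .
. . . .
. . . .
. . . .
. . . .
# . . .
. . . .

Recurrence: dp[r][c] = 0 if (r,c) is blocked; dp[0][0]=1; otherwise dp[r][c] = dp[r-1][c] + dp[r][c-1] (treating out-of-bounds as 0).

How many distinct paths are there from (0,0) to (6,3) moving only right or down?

r\c   0   1   2   3
  0   1   1   1   1
  1   1   2   3   4
  2   1   3   6  10
  3   1   4  10  20
  4   1   5  15  35
  5   0   5  20  55
  6   0   5  25  80

80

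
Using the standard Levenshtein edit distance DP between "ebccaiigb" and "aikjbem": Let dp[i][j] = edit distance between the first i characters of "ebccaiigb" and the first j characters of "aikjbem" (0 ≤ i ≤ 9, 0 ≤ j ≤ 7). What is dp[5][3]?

   ''  a  i  k  j  b  e  m
''  0  1  2  3  4  5  6  7
 e  1  1  2  3  4  5  5  6
 b  2  2  2  3  4  4  5  6
 c  3  3  3  3  4  5  5  6
 c  4  4  4  4  4  5  6  6
 a  5  4  5  5  5  5  6  7
 i  6  5  4  5  6  6  6  7
 i  7  6  5  5  6  7  7  7
 g  8  7  6  6  6  7  8  8
 b  9  8  7  7  7  6  7  8

5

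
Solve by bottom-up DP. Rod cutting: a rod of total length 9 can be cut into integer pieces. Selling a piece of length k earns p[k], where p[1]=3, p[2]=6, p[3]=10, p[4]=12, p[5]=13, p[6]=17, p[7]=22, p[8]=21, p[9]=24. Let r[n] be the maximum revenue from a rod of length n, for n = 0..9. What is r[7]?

   n    0    1    2    3    4    5    6    7    8    9
r[n]    0    3    6   10   13   16   20   23   26   30

23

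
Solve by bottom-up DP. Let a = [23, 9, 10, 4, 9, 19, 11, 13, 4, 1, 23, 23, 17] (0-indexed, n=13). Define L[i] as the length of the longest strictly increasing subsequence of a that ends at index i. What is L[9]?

1

   i    0    1    2    3    4    5    6    7    8    9   10   11   12
a[i]   23    9   10    4    9   19   11   13    4    1   23   23   17
L[i]    1    1    2    1    2    3    3    4    1    1    5    5    5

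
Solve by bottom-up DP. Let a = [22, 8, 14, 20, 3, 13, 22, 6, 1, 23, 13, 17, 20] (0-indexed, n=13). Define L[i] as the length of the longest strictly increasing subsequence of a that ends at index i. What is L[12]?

   i    0    1    2    3    4    5    6    7    8    9   10   11   12
a[i]   22    8   14   20    3   13   22    6    1   23   13   17   20
L[i]    1    1    2    3    1    2    4    2    1    5    3    4    5

5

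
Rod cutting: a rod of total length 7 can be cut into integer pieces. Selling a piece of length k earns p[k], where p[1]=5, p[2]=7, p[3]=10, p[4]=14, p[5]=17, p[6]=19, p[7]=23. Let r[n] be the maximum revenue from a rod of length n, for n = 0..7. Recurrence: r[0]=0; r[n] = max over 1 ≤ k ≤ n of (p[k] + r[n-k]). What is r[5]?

   n    0    1    2    3    4    5    6    7
r[n]    0    5   10   15   20   25   30   35

25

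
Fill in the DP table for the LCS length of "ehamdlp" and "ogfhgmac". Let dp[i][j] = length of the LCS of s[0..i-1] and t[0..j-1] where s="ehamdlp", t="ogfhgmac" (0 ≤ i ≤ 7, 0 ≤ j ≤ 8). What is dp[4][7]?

   ''  o  g  f  h  g  m  a  c
''  0  0  0  0  0  0  0  0  0
 e  0  0  0  0  0  0  0  0  0
 h  0  0  0  0  1  1  1  1  1
 a  0  0  0  0  1  1  1  2  2
 m  0  0  0  0  1  1  2  2  2
 d  0  0  0  0  1  1  2  2  2
 l  0  0  0  0  1  1  2  2  2
 p  0  0  0  0  1  1  2  2  2

2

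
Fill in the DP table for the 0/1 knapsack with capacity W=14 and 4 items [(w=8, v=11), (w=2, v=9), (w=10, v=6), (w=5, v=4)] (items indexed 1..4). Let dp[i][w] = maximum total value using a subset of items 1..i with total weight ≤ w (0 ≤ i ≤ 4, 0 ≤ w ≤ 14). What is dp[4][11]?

i\w   0   1   2   3   4   5   6   7   8   9  10  11  12  13  14
  0   0   0   0   0   0   0   0   0   0   0   0   0   0   0   0
  1   0   0   0   0   0   0   0   0  11  11  11  11  11  11  11
  2   0   0   9   9   9   9   9   9  11  11  20  20  20  20  20
  3   0   0   9   9   9   9   9   9  11  11  20  20  20  20  20
  4   0   0   9   9   9   9   9  13  13  13  20  20  20  20  20

20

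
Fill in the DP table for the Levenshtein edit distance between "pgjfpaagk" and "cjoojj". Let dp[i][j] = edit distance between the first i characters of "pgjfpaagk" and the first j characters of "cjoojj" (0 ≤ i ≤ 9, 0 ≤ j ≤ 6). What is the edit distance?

   ''  c  j  o  o  j  j
''  0  1  2  3  4  5  6
 p  1  1  2  3  4  5  6
 g  2  2  2  3  4  5  6
 j  3  3  2  3  4  4  5
 f  4  4  3  3  4  5  5
 p  5  5  4  4  4  5  6
 a  6  6  5  5  5  5  6
 a  7  7  6  6  6  6  6
 g  8  8  7  7  7  7  7
 k  9  9  8  8  8  8  8

8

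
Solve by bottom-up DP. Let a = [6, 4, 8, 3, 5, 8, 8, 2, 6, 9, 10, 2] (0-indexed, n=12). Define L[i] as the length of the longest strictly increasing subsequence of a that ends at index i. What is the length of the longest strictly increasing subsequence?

5

   i    0    1    2    3    4    5    6    7    8    9   10   11
a[i]    6    4    8    3    5    8    8    2    6    9   10    2
L[i]    1    1    2    1    2    3    3    1    3    4    5    1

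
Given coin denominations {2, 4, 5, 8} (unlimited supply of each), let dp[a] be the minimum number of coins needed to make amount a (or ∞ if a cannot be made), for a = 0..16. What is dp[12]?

2

 a  0  1  2  3  4  5  6  7  8  9 10 11 12 13 14 15 16
dp  0  -  1  -  1  1  2  2  1  2  2  3  2  2  3  3  2
(- denotes ∞ / unreachable)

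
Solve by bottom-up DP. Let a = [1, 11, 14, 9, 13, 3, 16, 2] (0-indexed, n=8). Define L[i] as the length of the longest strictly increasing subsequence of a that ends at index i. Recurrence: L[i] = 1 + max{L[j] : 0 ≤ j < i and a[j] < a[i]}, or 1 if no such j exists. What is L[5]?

   i    0    1    2    3    4    5    6    7
a[i]    1   11   14    9   13    3   16    2
L[i]    1    2    3    2    3    2    4    2

2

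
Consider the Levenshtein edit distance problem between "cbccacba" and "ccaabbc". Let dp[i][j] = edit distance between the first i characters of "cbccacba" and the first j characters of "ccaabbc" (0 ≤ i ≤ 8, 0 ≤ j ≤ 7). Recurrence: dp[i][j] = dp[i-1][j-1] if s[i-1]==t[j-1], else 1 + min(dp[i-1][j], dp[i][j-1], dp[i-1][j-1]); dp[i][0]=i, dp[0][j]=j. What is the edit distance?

4

   ''  c  c  a  a  b  b  c
''  0  1  2  3  4  5  6  7
 c  1  0  1  2  3  4  5  6
 b  2  1  1  2  3  3  4  5
 c  3  2  1  2  3  4  4  4
 c  4  3  2  2  3  4  5  4
 a  5  4  3  2  2  3  4  5
 c  6  5  4  3  3  3  4  4
 b  7  6  5  4  4  3  3  4
 a  8  7  6  5  4  4  4  4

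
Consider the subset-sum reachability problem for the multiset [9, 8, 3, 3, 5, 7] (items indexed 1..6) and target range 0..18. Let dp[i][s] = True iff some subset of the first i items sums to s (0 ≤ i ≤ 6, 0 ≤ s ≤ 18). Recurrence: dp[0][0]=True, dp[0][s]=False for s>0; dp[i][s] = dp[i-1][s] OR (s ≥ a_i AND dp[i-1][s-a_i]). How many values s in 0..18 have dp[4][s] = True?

10

i\s   0   1   2   3   4   5   6   7   8   9  10  11  12  13  14  15  16  17  18
  0   T   F   F   F   F   F   F   F   F   F   F   F   F   F   F   F   F   F   F
  1   T   F   F   F   F   F   F   F   F   T   F   F   F   F   F   F   F   F   F
  2   T   F   F   F   F   F   F   F   T   T   F   F   F   F   F   F   F   T   F
  3   T   F   F   T   F   F   F   F   T   T   F   T   T   F   F   F   F   T   F
  4   T   F   F   T   F   F   T   F   T   T   F   T   T   F   T   T   F   T   F
  5   T   F   F   T   F   T   T   F   T   T   F   T   T   T   T   T   T   T   F
  6   T   F   F   T   F   T   T   T   T   T   T   T   T   T   T   T   T   T   T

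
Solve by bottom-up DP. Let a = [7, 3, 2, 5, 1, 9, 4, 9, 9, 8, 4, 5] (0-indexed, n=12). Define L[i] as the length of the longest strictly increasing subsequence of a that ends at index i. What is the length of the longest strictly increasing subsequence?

3

   i    0    1    2    3    4    5    6    7    8    9   10   11
a[i]    7    3    2    5    1    9    4    9    9    8    4    5
L[i]    1    1    1    2    1    3    2    3    3    3    2    3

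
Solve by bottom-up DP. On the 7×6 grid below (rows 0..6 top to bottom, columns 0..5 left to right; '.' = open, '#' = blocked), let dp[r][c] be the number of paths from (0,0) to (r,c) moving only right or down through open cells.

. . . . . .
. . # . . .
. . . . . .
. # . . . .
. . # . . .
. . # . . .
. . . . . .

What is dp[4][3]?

r\c   0   1   2   3   4   5
  0   1   1   1   1   1   1
  1   1   2   0   1   2   3
  2   1   3   3   4   6   9
  3   1   0   3   7  13  22
  4   1   1   0   7  20  42
  5   1   2   0   7  27  69
  6   1   3   3  10  37 106

7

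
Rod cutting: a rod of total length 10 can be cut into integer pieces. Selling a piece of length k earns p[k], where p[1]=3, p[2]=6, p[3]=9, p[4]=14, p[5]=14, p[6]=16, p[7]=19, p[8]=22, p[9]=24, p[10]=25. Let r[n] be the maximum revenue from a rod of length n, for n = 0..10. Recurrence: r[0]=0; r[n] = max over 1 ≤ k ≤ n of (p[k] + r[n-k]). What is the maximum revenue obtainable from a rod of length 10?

   n    0    1    2    3    4    5    6    7    8    9   10
r[n]    0    3    6    9   14   17   20   23   28   31   34

34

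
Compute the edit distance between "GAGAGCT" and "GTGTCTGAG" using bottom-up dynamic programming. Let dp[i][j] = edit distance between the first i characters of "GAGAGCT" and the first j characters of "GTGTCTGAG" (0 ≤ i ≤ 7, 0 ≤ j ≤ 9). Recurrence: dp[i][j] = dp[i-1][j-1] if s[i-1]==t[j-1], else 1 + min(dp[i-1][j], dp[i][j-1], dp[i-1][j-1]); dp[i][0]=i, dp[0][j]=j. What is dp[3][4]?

   ''  G  T  G  T  C  T  G  A  G
''  0  1  2  3  4  5  6  7  8  9
 G  1  0  1  2  3  4  5  6  7  8
 A  2  1  1  2  3  4  5  6  6  7
 G  3  2  2  1  2  3  4  5  6  6
 A  4  3  3  2  2  3  4  5  5  6
 G  5  4  4  3  3  3  4  4  5  5
 C  6  5  5  4  4  3  4  5  5  6
 T  7  6  5  5  4  4  3  4  5  6

2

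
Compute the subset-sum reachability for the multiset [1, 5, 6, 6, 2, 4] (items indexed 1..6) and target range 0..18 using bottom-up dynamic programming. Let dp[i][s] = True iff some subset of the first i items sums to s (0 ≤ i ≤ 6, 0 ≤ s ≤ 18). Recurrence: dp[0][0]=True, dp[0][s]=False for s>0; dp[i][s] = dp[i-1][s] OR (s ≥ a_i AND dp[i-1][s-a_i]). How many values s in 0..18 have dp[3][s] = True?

7

i\s   0   1   2   3   4   5   6   7   8   9  10  11  12  13  14  15  16  17  18
  0   T   F   F   F   F   F   F   F   F   F   F   F   F   F   F   F   F   F   F
  1   T   T   F   F   F   F   F   F   F   F   F   F   F   F   F   F   F   F   F
  2   T   T   F   F   F   T   T   F   F   F   F   F   F   F   F   F   F   F   F
  3   T   T   F   F   F   T   T   T   F   F   F   T   T   F   F   F   F   F   F
  4   T   T   F   F   F   T   T   T   F   F   F   T   T   T   F   F   F   T   T
  5   T   T   T   T   F   T   T   T   T   T   F   T   T   T   T   T   F   T   T
  6   T   T   T   T   T   T   T   T   T   T   T   T   T   T   T   T   T   T   T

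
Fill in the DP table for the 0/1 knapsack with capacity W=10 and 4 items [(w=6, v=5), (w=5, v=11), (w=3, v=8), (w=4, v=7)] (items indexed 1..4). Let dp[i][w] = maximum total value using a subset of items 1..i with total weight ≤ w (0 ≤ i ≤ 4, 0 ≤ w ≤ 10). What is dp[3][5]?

11

i\w   0   1   2   3   4   5   6   7   8   9  10
  0   0   0   0   0   0   0   0   0   0   0   0
  1   0   0   0   0   0   0   5   5   5   5   5
  2   0   0   0   0   0  11  11  11  11  11  11
  3   0   0   0   8   8  11  11  11  19  19  19
  4   0   0   0   8   8  11  11  15  19  19  19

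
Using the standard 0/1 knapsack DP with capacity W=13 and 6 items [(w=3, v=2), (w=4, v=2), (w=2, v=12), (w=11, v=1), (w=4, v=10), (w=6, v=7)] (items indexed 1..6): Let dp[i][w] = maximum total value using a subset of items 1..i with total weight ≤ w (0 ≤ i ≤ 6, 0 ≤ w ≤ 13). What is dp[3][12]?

i\w   0   1   2   3   4   5   6   7   8   9  10  11  12  13
  0   0   0   0   0   0   0   0   0   0   0   0   0   0   0
  1   0   0   0   2   2   2   2   2   2   2   2   2   2   2
  2   0   0   0   2   2   2   2   4   4   4   4   4   4   4
  3   0   0  12  12  12  14  14  14  14  16  16  16  16  16
  4   0   0  12  12  12  14  14  14  14  16  16  16  16  16
  5   0   0  12  12  12  14  22  22  22  24  24  24  24  26
  6   0   0  12  12  12  14  22  22  22  24  24  24  29  29

16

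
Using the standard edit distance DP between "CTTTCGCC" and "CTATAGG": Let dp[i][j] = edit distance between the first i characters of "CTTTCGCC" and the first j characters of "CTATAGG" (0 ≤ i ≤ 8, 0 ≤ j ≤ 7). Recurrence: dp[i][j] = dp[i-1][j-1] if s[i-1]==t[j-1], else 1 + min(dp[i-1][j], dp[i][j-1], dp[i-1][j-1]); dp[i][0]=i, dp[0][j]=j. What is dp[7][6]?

3

   ''  C  T  A  T  A  G  G
''  0  1  2  3  4  5  6  7
 C  1  0  1  2  3  4  5  6
 T  2  1  0  1  2  3  4  5
 T  3  2  1  1  1  2  3  4
 T  4  3  2  2  1  2  3  4
 C  5  4  3  3  2  2  3  4
 G  6  5  4  4  3  3  2  3
 C  7  6  5  5  4  4  3  3
 C  8  7  6  6  5  5  4  4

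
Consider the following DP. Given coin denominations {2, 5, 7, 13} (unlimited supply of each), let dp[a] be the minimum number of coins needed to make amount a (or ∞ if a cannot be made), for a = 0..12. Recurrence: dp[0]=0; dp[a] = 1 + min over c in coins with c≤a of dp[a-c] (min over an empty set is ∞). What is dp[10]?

 a  0  1  2  3  4  5  6  7  8  9 10 11 12
dp  0  -  1  -  2  1  3  1  4  2  2  3  2
(- denotes ∞ / unreachable)

2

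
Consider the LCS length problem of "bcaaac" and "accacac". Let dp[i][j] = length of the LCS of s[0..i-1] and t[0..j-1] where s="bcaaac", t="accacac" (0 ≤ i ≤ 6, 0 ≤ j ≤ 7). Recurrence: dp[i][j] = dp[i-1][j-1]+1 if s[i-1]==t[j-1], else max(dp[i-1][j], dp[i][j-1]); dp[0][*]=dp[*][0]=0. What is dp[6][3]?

2

   ''  a  c  c  a  c  a  c
''  0  0  0  0  0  0  0  0
 b  0  0  0  0  0  0  0  0
 c  0  0  1  1  1  1  1  1
 a  0  1  1  1  2  2  2  2
 a  0  1  1  1  2  2  3  3
 a  0  1  1  1  2  2  3  3
 c  0  1  2  2  2  3  3  4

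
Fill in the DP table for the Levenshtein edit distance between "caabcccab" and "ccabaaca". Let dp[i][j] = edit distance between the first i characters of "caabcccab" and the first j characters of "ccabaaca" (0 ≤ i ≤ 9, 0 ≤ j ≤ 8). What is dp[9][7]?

   ''  c  c  a  b  a  a  c  a
''  0  1  2  3  4  5  6  7  8
 c  1  0  1  2  3  4  5  6  7
 a  2  1  1  1  2  3  4  5  6
 a  3  2  2  1  2  2  3  4  5
 b  4  3  3  2  1  2  3  4  5
 c  5  4  3  3  2  2  3  3  4
 c  6  5  4  4  3  3  3  3  4
 c  7  6  5  5  4  4  4  3  4
 a  8  7  6  5  5  4  4  4  3
 b  9  8  7  6  5  5  5  5  4

5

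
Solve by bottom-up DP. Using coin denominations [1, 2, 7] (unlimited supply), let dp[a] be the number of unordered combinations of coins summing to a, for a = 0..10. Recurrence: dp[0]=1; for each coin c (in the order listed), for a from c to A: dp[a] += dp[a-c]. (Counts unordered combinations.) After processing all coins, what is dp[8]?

after  coin     0     1     2     3     4     5     6     7     8     9    10
          1     1     1     1     1     1     1     1     1     1     1     1
          2     1     1     2     2     3     3     4     4     5     5     6
          7     1     1     2     2     3     3     4     5     6     7     8

6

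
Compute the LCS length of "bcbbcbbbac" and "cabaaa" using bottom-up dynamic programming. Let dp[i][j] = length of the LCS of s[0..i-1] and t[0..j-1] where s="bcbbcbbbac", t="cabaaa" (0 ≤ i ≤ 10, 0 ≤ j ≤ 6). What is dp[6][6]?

2

   ''  c  a  b  a  a  a
''  0  0  0  0  0  0  0
 b  0  0  0  1  1  1  1
 c  0  1  1  1  1  1  1
 b  0  1  1  2  2  2  2
 b  0  1  1  2  2  2  2
 c  0  1  1  2  2  2  2
 b  0  1  1  2  2  2  2
 b  0  1  1  2  2  2  2
 b  0  1  1  2  2  2  2
 a  0  1  2  2  3  3  3
 c  0  1  2  2  3  3  3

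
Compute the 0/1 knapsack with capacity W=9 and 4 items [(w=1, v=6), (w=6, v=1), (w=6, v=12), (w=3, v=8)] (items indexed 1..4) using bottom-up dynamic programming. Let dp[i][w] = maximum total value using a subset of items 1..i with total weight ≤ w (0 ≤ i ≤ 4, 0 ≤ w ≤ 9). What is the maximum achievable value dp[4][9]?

20

i\w   0   1   2   3   4   5   6   7   8   9
  0   0   0   0   0   0   0   0   0   0   0
  1   0   6   6   6   6   6   6   6   6   6
  2   0   6   6   6   6   6   6   7   7   7
  3   0   6   6   6   6   6  12  18  18  18
  4   0   6   6   8  14  14  14  18  18  20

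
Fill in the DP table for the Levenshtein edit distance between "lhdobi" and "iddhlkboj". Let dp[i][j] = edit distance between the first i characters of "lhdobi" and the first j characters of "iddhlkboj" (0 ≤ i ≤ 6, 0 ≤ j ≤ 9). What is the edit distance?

   ''  i  d  d  h  l  k  b  o  j
''  0  1  2  3  4  5  6  7  8  9
 l  1  1  2  3  4  4  5  6  7  8
 h  2  2  2  3  3  4  5  6  7  8
 d  3  3  2  2  3  4  5  6  7  8
 o  4  4  3  3  3  4  5  6  6  7
 b  5  5  4  4  4  4  5  5  6  7
 i  6  5  5  5  5  5  5  6  6  7

7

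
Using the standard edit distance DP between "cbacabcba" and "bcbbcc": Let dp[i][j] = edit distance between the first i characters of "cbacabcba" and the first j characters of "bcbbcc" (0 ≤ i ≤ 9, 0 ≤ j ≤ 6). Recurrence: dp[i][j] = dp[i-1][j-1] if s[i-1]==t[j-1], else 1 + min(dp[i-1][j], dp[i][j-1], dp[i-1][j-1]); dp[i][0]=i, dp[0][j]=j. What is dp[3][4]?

   ''  b  c  b  b  c  c
''  0  1  2  3  4  5  6
 c  1  1  1  2  3  4  5
 b  2  1  2  1  2  3  4
 a  3  2  2  2  2  3  4
 c  4  3  2  3  3  2  3
 a  5  4  3  3  4  3  3
 b  6  5  4  3  3  4  4
 c  7  6  5  4  4  3  4
 b  8  7  6  5  4  4  4
 a  9  8  7  6  5  5  5

2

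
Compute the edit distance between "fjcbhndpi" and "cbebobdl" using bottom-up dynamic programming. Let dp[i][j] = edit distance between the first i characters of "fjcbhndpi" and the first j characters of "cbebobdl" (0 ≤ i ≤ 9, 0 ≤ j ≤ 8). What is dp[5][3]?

3

   ''  c  b  e  b  o  b  d  l
''  0  1  2  3  4  5  6  7  8
 f  1  1  2  3  4  5  6  7  8
 j  2  2  2  3  4  5  6  7  8
 c  3  2  3  3  4  5  6  7  8
 b  4  3  2  3  3  4  5  6  7
 h  5  4  3  3  4  4  5  6  7
 n  6  5  4  4  4  5  5  6  7
 d  7  6  5  5  5  5  6  5  6
 p  8  7  6  6  6  6  6  6  6
 i  9  8  7  7  7  7  7  7  7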